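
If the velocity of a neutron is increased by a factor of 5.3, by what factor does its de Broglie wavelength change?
The wavelength decreases by a factor of 5.3.

From λ = h/(mv), the wavelength is inversely proportional to velocity:

λ ∝ 1/v

If v → 5.3v, then λ → λ/5.3

When velocity is increased by a factor of 5.3, the wavelength decreases by a factor of 5.3.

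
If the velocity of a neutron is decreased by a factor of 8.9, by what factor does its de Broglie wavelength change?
The wavelength increases by a factor of 8.9.

From λ = h/(mv), the wavelength is inversely proportional to velocity:

λ ∝ 1/v

If v → v/8.9, then λ → 8.9λ

When velocity is decreased by a factor of 8.9, the wavelength increases by a factor of 8.9.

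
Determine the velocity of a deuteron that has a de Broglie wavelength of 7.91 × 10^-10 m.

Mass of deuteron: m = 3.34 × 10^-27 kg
2.51 × 10^2 m/s

From the de Broglie relation λ = h/(mv), we solve for v:

v = h/(mλ)
v = (6.626 × 10^-34 J·s) / (3.34 × 10^-27 kg × 7.91 × 10^-10 m)
v = 2.51 × 10^2 m/s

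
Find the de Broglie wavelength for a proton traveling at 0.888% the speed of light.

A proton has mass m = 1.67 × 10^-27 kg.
1.49 × 10^-13 m

Using the de Broglie relation λ = h/(mv):

v = 0.888% × c = 2.662 × 10^6 m/s

λ = h/(mv)
λ = (6.626 × 10^-34 J·s) / (1.67 × 10^-27 kg × 2.662 × 10^6 m/s)
λ = 1.49 × 10^-13 m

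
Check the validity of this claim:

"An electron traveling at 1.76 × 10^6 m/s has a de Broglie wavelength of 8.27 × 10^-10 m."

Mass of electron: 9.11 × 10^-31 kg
False

The claim is incorrect.

Using λ = h/(mv):
λ = (6.626 × 10^-34 J·s) / (9.11 × 10^-31 kg × 1.76 × 10^6 m/s)
λ = 4.13 × 10^-10 m

The actual wavelength differs from the claimed 8.27 × 10^-10 m.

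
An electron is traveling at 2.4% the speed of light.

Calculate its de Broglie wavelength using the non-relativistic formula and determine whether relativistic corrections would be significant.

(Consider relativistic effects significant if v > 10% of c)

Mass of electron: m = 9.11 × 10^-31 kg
No, relativistic corrections are not needed.

Using the non-relativistic de Broglie formula λ = h/(mv):

v = 2.4% × c = 7.195 × 10^6 m/s

λ = h/(mv)
λ = (6.626 × 10^-34 J·s) / (9.11 × 10^-31 kg × 7.195 × 10^6 m/s)
λ = 1.01 × 10^-10 m

Since v = 2.4% of c < 10% of c, relativistic corrections are NOT significant and this non-relativistic result is a good approximation.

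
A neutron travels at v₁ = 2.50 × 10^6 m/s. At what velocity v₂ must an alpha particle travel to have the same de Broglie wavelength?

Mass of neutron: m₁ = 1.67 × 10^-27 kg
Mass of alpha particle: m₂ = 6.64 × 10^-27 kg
v₂ = 6.29 × 10^5 m/s

For equal de Broglie wavelengths: λ₁ = λ₂

h/(m₁v₁) = h/(m₂v₂)
m₁v₁ = m₂v₂
v₂ = v₁ · (m₁/m₂)

v₂ = 2.50 × 10^6 m/s × (1.67 × 10^-27 kg / 6.64 × 10^-27 kg)
v₂ = 6.29 × 10^5 m/s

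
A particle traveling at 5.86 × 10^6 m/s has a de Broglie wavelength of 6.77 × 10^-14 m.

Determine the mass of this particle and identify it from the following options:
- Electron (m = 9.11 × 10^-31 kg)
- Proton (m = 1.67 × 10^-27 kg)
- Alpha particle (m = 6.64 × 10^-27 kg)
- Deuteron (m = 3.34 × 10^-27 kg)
The particle is a proton.

From λ = h/(mv), solve for mass:

m = h/(λv)
m = (6.626 × 10^-34 J·s) / (6.77 × 10^-14 m × 5.86 × 10^6 m/s)
m = 1.67 × 10^-27 kg

Comparing with the listed masses, this is closest to a proton.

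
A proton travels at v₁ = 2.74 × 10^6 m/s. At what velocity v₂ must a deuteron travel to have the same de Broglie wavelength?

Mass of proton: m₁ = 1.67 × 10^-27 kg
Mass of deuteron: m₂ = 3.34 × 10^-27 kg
v₂ = 1.37 × 10^6 m/s

For equal de Broglie wavelengths: λ₁ = λ₂

h/(m₁v₁) = h/(m₂v₂)
m₁v₁ = m₂v₂
v₂ = v₁ · (m₁/m₂)

v₂ = 2.74 × 10^6 m/s × (1.67 × 10^-27 kg / 3.34 × 10^-27 kg)
v₂ = 1.37 × 10^6 m/s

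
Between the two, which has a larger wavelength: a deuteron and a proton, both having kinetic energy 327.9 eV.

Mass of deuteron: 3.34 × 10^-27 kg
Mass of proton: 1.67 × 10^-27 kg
The proton has the longer wavelength.

Using λ = h/√(2mKE):

For deuteron: λ₁ = h/√(2m₁KE) = 1.12 × 10^-12 m
For proton: λ₂ = h/√(2m₂KE) = 1.58 × 10^-12 m

Since λ ∝ 1/√m at constant kinetic energy, the lighter particle has the longer wavelength.

The proton has the longer de Broglie wavelength.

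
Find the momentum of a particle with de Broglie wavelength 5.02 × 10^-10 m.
1.32 × 10^-24 kg·m/s

From the de Broglie relation λ = h/p, we solve for p:

p = h/λ
p = (6.626 × 10^-34 J·s) / (5.02 × 10^-10 m)
p = 1.32 × 10^-24 kg·m/s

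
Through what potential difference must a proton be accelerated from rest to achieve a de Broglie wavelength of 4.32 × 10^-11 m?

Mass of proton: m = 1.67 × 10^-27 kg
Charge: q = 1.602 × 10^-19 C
4.40 × 10^-1 V

From λ = h/√(2mqV), we solve for V:

λ² = h²/(2mqV)
V = h²/(2mqλ²)
V = (6.626 × 10^-34 J·s)² / (2 × 1.67 × 10^-27 kg × 1.602 × 10^-19 C × (4.32 × 10^-11 m)²)
V = 4.40 × 10^-1 V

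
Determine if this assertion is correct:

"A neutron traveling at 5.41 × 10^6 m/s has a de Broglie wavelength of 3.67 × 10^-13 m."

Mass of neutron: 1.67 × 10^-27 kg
False

The claim is incorrect.

Using λ = h/(mv):
λ = (6.626 × 10^-34 J·s) / (1.67 × 10^-27 kg × 5.41 × 10^6 m/s)
λ = 7.33 × 10^-14 m

The actual wavelength differs from the claimed 3.67 × 10^-13 m.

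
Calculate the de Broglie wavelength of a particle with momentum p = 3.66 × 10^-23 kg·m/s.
1.81 × 10^-11 m

Using the de Broglie relation λ = h/p:

λ = h/p
λ = (6.626 × 10^-34 J·s) / (3.66 × 10^-23 kg·m/s)
λ = 1.81 × 10^-11 m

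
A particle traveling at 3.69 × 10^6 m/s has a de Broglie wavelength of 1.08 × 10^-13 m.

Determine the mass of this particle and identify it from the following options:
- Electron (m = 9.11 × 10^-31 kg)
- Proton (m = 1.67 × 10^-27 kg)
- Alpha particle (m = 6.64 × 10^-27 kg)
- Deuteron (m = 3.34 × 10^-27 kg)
The particle is a proton.

From λ = h/(mv), solve for mass:

m = h/(λv)
m = (6.626 × 10^-34 J·s) / (1.08 × 10^-13 m × 3.69 × 10^6 m/s)
m = 1.66 × 10^-27 kg

Comparing with the listed masses, this is closest to a proton.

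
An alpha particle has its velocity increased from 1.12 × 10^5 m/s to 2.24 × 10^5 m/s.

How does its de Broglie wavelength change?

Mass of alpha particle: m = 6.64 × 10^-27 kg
The wavelength decreases by a factor of 2.

Using λ = h/(mv):

Initial wavelength: λ₁ = h/(mv₁) = 8.91 × 10^-13 m
Final wavelength: λ₂ = h/(mv₂) = 4.45 × 10^-13 m

Since λ ∝ 1/v, when velocity increases by a factor of 2, the wavelength decreases by a factor of 2.

λ₂/λ₁ = v₁/v₂ = 1/2

The wavelength decreases by a factor of 2.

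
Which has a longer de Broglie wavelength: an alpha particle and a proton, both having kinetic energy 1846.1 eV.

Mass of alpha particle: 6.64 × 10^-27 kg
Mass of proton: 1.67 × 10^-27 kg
The proton has the longer wavelength.

Using λ = h/√(2mKE):

For alpha particle: λ₁ = h/√(2m₁KE) = 3.34 × 10^-13 m
For proton: λ₂ = h/√(2m₂KE) = 6.67 × 10^-13 m

Since λ ∝ 1/√m at constant kinetic energy, the lighter particle has the longer wavelength.

The proton has the longer de Broglie wavelength.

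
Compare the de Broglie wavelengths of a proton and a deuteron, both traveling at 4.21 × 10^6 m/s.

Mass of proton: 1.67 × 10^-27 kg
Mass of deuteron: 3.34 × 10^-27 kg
The proton has the longer wavelength.

Using λ = h/(mv), since both particles have the same velocity, the wavelength depends only on mass.

For proton: λ₁ = h/(m₁v) = 9.42 × 10^-14 m
For deuteron: λ₂ = h/(m₂v) = 4.71 × 10^-14 m

Since λ ∝ 1/m at constant velocity, the lighter particle has the longer wavelength.

The proton has the longer de Broglie wavelength.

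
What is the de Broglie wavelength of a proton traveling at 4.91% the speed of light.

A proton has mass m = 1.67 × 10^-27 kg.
2.70 × 10^-14 m

Using the de Broglie relation λ = h/(mv):

v = 4.91% × c = 1.472 × 10^7 m/s

λ = h/(mv)
λ = (6.626 × 10^-34 J·s) / (1.67 × 10^-27 kg × 1.472 × 10^7 m/s)
λ = 2.70 × 10^-14 m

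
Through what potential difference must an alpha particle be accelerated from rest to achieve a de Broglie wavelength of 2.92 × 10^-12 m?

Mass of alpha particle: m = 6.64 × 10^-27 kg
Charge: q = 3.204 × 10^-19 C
12.1 V

From λ = h/√(2mqV), we solve for V:

λ² = h²/(2mqV)
V = h²/(2mqλ²)
V = (6.626 × 10^-34 J·s)² / (2 × 6.64 × 10^-27 kg × 3.204 × 10^-19 C × (2.92 × 10^-12 m)²)
V = 12.1 V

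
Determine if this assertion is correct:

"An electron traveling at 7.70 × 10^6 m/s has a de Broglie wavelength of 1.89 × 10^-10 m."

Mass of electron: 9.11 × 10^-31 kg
False

The claim is incorrect.

Using λ = h/(mv):
λ = (6.626 × 10^-34 J·s) / (9.11 × 10^-31 kg × 7.70 × 10^6 m/s)
λ = 9.45 × 10^-11 m

The actual wavelength differs from the claimed 1.89 × 10^-10 m.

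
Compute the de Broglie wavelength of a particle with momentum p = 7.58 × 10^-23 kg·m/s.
8.74 × 10^-12 m

Using the de Broglie relation λ = h/p:

λ = h/p
λ = (6.626 × 10^-34 J·s) / (7.58 × 10^-23 kg·m/s)
λ = 8.74 × 10^-12 m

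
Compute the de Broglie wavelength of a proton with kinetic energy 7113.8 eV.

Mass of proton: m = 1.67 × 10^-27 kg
3.40 × 10^-13 m

Using λ = h/√(2mKE):

First convert KE to Joules: KE = 7113.8 eV = 1.140 × 10^-15 J

λ = h/√(2mKE)
λ = (6.626 × 10^-34 J·s) / √(2 × 1.67 × 10^-27 kg × 1.140 × 10^-15 J)
λ = 3.40 × 10^-13 m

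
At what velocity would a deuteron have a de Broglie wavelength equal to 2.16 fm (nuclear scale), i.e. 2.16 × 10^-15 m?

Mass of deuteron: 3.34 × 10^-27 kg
9.18 × 10^7 m/s

From λ = h/(mv), solve for v:

v = h/(mλ)
v = (6.626 × 10^-34 J·s) / (3.34 × 10^-27 kg × 2.16 × 10^-15 m)
v = 9.18 × 10^7 m/s

Note: This velocity is 30.6% of the speed of light, so relativistic corrections would be needed for a more accurate calculation.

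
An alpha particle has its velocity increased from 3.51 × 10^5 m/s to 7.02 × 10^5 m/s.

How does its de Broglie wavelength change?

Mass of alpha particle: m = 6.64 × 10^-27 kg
The wavelength decreases by a factor of 2.

Using λ = h/(mv):

Initial wavelength: λ₁ = h/(mv₁) = 2.84 × 10^-13 m
Final wavelength: λ₂ = h/(mv₂) = 1.42 × 10^-13 m

Since λ ∝ 1/v, when velocity increases by a factor of 2, the wavelength decreases by a factor of 2.

λ₂/λ₁ = v₁/v₂ = 1/2

The wavelength decreases by a factor of 2.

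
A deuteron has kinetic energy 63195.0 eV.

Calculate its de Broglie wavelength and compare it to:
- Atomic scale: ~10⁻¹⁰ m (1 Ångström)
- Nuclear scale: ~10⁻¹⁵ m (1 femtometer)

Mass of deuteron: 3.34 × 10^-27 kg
λ = 8.06 × 10^-14 m, which is between nuclear and atomic scales.

Using λ = h/√(2mKE):

KE = 63195.0 eV = 1.012 × 10^-14 J

λ = h/√(2mKE)
λ = (6.626 × 10^-34 J·s) / √(2 × 3.34 × 10^-27 kg × 1.012 × 10^-14 J)
λ = 8.06 × 10^-14 m

Comparison:
- Atomic scale (10⁻¹⁰ m): λ is 0.00081× this size
- Nuclear scale (10⁻¹⁵ m): λ is 81× this size

The wavelength is between nuclear and atomic scales.

This wavelength is appropriate for probing atomic structure but too large for nuclear physics experiments.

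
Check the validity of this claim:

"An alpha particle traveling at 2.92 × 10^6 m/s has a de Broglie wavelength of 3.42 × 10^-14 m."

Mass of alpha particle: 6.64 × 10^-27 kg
True

The claim is correct.

Using λ = h/(mv):
λ = (6.626 × 10^-34 J·s) / (6.64 × 10^-27 kg × 2.92 × 10^6 m/s)
λ = 3.42 × 10^-14 m

This matches the claimed value.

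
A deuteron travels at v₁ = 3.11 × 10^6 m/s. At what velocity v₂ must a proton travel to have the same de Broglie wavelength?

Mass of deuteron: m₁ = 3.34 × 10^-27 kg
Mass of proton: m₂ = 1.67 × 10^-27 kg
v₂ = 6.22 × 10^6 m/s

For equal de Broglie wavelengths: λ₁ = λ₂

h/(m₁v₁) = h/(m₂v₂)
m₁v₁ = m₂v₂
v₂ = v₁ · (m₁/m₂)

v₂ = 3.11 × 10^6 m/s × (3.34 × 10^-27 kg / 1.67 × 10^-27 kg)
v₂ = 6.22 × 10^6 m/s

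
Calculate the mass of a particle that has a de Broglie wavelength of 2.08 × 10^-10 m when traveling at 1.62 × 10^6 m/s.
1.97 × 10^-30 kg

From the de Broglie relation λ = h/(mv), we solve for m:

m = h/(λv)
m = (6.626 × 10^-34 J·s) / (2.08 × 10^-10 m × 1.62 × 10^6 m/s)
m = 1.97 × 10^-30 kg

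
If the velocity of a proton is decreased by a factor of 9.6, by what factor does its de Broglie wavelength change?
The wavelength increases by a factor of 9.6.

From λ = h/(mv), the wavelength is inversely proportional to velocity:

λ ∝ 1/v

If v → v/9.6, then λ → 9.6λ

When velocity is decreased by a factor of 9.6, the wavelength increases by a factor of 9.6.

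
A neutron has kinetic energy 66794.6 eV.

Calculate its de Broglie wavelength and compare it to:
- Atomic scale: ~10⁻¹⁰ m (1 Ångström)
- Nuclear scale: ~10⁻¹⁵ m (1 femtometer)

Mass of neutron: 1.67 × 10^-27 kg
λ = 1.11 × 10^-13 m, which is between nuclear and atomic scales.

Using λ = h/√(2mKE):

KE = 66794.6 eV = 1.070 × 10^-14 J

λ = h/√(2mKE)
λ = (6.626 × 10^-34 J·s) / √(2 × 1.67 × 10^-27 kg × 1.070 × 10^-14 J)
λ = 1.11 × 10^-13 m

Comparison:
- Atomic scale (10⁻¹⁰ m): λ is 0.0011× this size
- Nuclear scale (10⁻¹⁵ m): λ is 1.1e+02× this size

The wavelength is between nuclear and atomic scales.

This wavelength is appropriate for probing atomic structure but too large for nuclear physics experiments.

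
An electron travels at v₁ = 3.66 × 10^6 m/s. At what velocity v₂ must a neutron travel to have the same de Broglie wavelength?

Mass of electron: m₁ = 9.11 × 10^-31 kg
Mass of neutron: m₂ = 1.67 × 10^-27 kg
v₂ = 2.00 × 10^3 m/s

For equal de Broglie wavelengths: λ₁ = λ₂

h/(m₁v₁) = h/(m₂v₂)
m₁v₁ = m₂v₂
v₂ = v₁ · (m₁/m₂)

v₂ = 3.66 × 10^6 m/s × (9.11 × 10^-31 kg / 1.67 × 10^-27 kg)
v₂ = 2.00 × 10^3 m/s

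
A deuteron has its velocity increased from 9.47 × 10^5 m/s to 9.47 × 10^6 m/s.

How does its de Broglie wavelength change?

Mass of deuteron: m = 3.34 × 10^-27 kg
The wavelength decreases by a factor of 10.

Using λ = h/(mv):

Initial wavelength: λ₁ = h/(mv₁) = 2.09 × 10^-13 m
Final wavelength: λ₂ = h/(mv₂) = 2.09 × 10^-14 m

Since λ ∝ 1/v, when velocity increases by a factor of 10, the wavelength decreases by a factor of 10.

λ₂/λ₁ = v₁/v₂ = 1/10

The wavelength decreases by a factor of 10.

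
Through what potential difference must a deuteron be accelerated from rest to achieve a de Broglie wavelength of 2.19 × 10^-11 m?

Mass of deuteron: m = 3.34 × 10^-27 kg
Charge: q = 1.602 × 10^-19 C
8.55 × 10^-1 V

From λ = h/√(2mqV), we solve for V:

λ² = h²/(2mqV)
V = h²/(2mqλ²)
V = (6.626 × 10^-34 J·s)² / (2 × 3.34 × 10^-27 kg × 1.602 × 10^-19 C × (2.19 × 10^-11 m)²)
V = 8.55 × 10^-1 V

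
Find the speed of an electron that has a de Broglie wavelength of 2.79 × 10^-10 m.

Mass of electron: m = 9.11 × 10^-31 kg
2.61 × 10^6 m/s

From the de Broglie relation λ = h/(mv), we solve for v:

v = h/(mλ)
v = (6.626 × 10^-34 J·s) / (9.11 × 10^-31 kg × 2.79 × 10^-10 m)
v = 2.61 × 10^6 m/s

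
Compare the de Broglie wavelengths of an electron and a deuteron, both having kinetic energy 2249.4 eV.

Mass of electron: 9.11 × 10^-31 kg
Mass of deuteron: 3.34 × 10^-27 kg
The electron has the longer wavelength.

Using λ = h/√(2mKE):

For electron: λ₁ = h/√(2m₁KE) = 2.59 × 10^-11 m
For deuteron: λ₂ = h/√(2m₂KE) = 4.27 × 10^-13 m

Since λ ∝ 1/√m at constant kinetic energy, the lighter particle has the longer wavelength.

The electron has the longer de Broglie wavelength.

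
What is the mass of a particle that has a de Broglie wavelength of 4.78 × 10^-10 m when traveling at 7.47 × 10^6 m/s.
1.86 × 10^-31 kg

From the de Broglie relation λ = h/(mv), we solve for m:

m = h/(λv)
m = (6.626 × 10^-34 J·s) / (4.78 × 10^-10 m × 7.47 × 10^6 m/s)
m = 1.86 × 10^-31 kg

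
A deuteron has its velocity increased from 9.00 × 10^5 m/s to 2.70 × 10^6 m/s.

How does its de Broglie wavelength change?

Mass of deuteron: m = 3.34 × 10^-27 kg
The wavelength decreases by a factor of 3.

Using λ = h/(mv):

Initial wavelength: λ₁ = h/(mv₁) = 2.20 × 10^-13 m
Final wavelength: λ₂ = h/(mv₂) = 7.35 × 10^-14 m

Since λ ∝ 1/v, when velocity increases by a factor of 3, the wavelength decreases by a factor of 3.

λ₂/λ₁ = v₁/v₂ = 1/3

The wavelength decreases by a factor of 3.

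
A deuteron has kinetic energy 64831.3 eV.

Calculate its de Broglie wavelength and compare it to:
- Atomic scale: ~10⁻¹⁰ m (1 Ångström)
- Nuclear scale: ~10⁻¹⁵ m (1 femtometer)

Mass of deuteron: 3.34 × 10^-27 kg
λ = 7.95 × 10^-14 m, which is between nuclear and atomic scales.

Using λ = h/√(2mKE):

KE = 64831.3 eV = 1.039 × 10^-14 J

λ = h/√(2mKE)
λ = (6.626 × 10^-34 J·s) / √(2 × 3.34 × 10^-27 kg × 1.039 × 10^-14 J)
λ = 7.95 × 10^-14 m

Comparison:
- Atomic scale (10⁻¹⁰ m): λ is 0.0008× this size
- Nuclear scale (10⁻¹⁵ m): λ is 80× this size

The wavelength is between nuclear and atomic scales.

This wavelength is appropriate for probing atomic structure but too large for nuclear physics experiments.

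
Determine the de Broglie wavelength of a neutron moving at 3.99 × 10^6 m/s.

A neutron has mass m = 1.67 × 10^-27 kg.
9.94 × 10^-14 m

Using the de Broglie relation λ = h/(mv):

λ = h/(mv)
λ = (6.626 × 10^-34 J·s) / (1.67 × 10^-27 kg × 3.99 × 10^6 m/s)
λ = 9.94 × 10^-14 m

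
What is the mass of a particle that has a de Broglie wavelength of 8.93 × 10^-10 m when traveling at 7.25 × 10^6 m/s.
1.02 × 10^-31 kg

From the de Broglie relation λ = h/(mv), we solve for m:

m = h/(λv)
m = (6.626 × 10^-34 J·s) / (8.93 × 10^-10 m × 7.25 × 10^6 m/s)
m = 1.02 × 10^-31 kg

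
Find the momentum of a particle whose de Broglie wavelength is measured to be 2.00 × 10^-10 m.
3.31 × 10^-24 kg·m/s

From the de Broglie relation λ = h/p, we solve for p:

p = h/λ
p = (6.626 × 10^-34 J·s) / (2.00 × 10^-10 m)
p = 3.31 × 10^-24 kg·m/s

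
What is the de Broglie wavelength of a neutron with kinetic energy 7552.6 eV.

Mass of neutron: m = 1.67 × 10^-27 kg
3.30 × 10^-13 m

Using λ = h/√(2mKE):

First convert KE to Joules: KE = 7552.6 eV = 1.210 × 10^-15 J

λ = h/√(2mKE)
λ = (6.626 × 10^-34 J·s) / √(2 × 1.67 × 10^-27 kg × 1.210 × 10^-15 J)
λ = 3.30 × 10^-13 m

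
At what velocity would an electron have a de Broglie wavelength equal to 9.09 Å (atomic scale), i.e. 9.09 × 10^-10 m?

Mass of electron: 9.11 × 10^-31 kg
8.00 × 10^5 m/s

From λ = h/(mv), solve for v:

v = h/(mλ)
v = (6.626 × 10^-34 J·s) / (9.11 × 10^-31 kg × 9.09 × 10^-10 m)
v = 8.00 × 10^5 m/s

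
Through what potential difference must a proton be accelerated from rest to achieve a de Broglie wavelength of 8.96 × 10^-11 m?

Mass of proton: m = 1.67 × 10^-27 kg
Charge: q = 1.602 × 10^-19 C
1.02 × 10^-1 V

From λ = h/√(2mqV), we solve for V:

λ² = h²/(2mqV)
V = h²/(2mqλ²)
V = (6.626 × 10^-34 J·s)² / (2 × 1.67 × 10^-27 kg × 1.602 × 10^-19 C × (8.96 × 10^-11 m)²)
V = 1.02 × 10^-1 V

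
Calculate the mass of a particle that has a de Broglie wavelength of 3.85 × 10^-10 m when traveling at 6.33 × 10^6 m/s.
2.72 × 10^-31 kg

From the de Broglie relation λ = h/(mv), we solve for m:

m = h/(λv)
m = (6.626 × 10^-34 J·s) / (3.85 × 10^-10 m × 6.33 × 10^6 m/s)
m = 2.72 × 10^-31 kg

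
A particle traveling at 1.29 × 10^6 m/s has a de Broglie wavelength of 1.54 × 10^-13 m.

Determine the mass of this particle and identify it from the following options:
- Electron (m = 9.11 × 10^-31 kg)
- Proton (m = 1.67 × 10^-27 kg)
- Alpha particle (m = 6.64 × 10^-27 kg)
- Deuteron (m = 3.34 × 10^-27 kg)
The particle is a deuteron.

From λ = h/(mv), solve for mass:

m = h/(λv)
m = (6.626 × 10^-34 J·s) / (1.54 × 10^-13 m × 1.29 × 10^6 m/s)
m = 3.34 × 10^-27 kg

Comparing with the listed masses, this is closest to a deuteron.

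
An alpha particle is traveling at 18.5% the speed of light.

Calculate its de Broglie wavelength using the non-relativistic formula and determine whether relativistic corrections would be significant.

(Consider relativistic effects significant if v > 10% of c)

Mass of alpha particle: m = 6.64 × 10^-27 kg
Yes, relativistic corrections are needed.

Using the non-relativistic de Broglie formula λ = h/(mv):

v = 18.5% × c = 5.546 × 10^7 m/s

λ = h/(mv)
λ = (6.626 × 10^-34 J·s) / (6.64 × 10^-27 kg × 5.546 × 10^7 m/s)
λ = 1.80 × 10^-15 m

Since v = 18.5% of c > 10% of c, relativistic corrections ARE significant and the actual wavelength would differ from this non-relativistic estimate.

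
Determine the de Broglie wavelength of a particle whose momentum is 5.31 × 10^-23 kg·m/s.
1.25 × 10^-11 m

Using the de Broglie relation λ = h/p:

λ = h/p
λ = (6.626 × 10^-34 J·s) / (5.31 × 10^-23 kg·m/s)
λ = 1.25 × 10^-11 m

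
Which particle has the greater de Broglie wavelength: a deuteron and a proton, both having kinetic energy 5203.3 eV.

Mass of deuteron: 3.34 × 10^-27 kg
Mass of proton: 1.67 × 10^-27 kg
The proton has the longer wavelength.

Using λ = h/√(2mKE):

For deuteron: λ₁ = h/√(2m₁KE) = 2.81 × 10^-13 m
For proton: λ₂ = h/√(2m₂KE) = 3.97 × 10^-13 m

Since λ ∝ 1/√m at constant kinetic energy, the lighter particle has the longer wavelength.

The proton has the longer de Broglie wavelength.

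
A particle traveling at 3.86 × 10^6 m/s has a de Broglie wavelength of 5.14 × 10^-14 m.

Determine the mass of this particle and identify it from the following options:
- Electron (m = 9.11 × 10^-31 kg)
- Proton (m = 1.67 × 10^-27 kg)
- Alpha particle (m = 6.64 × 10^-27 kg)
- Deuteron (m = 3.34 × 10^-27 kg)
The particle is a deuteron.

From λ = h/(mv), solve for mass:

m = h/(λv)
m = (6.626 × 10^-34 J·s) / (5.14 × 10^-14 m × 3.86 × 10^6 m/s)
m = 3.34 × 10^-27 kg

Comparing with the listed masses, this is closest to a deuteron.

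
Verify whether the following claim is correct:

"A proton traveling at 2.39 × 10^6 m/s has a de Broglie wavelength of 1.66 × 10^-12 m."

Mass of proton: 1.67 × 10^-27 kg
False

The claim is incorrect.

Using λ = h/(mv):
λ = (6.626 × 10^-34 J·s) / (1.67 × 10^-27 kg × 2.39 × 10^6 m/s)
λ = 1.66 × 10^-13 m

The actual wavelength differs from the claimed 1.66 × 10^-12 m.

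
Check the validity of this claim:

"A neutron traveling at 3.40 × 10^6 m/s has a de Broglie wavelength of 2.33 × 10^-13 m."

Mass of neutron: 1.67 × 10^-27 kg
False

The claim is incorrect.

Using λ = h/(mv):
λ = (6.626 × 10^-34 J·s) / (1.67 × 10^-27 kg × 3.40 × 10^6 m/s)
λ = 1.17 × 10^-13 m

The actual wavelength differs from the claimed 2.33 × 10^-13 m.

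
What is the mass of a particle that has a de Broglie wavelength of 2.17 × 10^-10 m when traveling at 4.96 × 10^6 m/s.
6.16 × 10^-31 kg

From the de Broglie relation λ = h/(mv), we solve for m:

m = h/(λv)
m = (6.626 × 10^-34 J·s) / (2.17 × 10^-10 m × 4.96 × 10^6 m/s)
m = 6.16 × 10^-31 kg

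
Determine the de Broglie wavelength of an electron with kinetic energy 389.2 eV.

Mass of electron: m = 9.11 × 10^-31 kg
6.22 × 10^-11 m

Using λ = h/√(2mKE):

First convert KE to Joules: KE = 389.2 eV = 6.236 × 10^-17 J

λ = h/√(2mKE)
λ = (6.626 × 10^-34 J·s) / √(2 × 9.11 × 10^-31 kg × 6.236 × 10^-17 J)
λ = 6.22 × 10^-11 m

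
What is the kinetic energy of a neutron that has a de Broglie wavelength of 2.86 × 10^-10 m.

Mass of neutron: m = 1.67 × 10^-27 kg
1.61 × 10^-21 J (or 0.0100 eV)

From λ = h/√(2mKE), we solve for KE:

λ² = h²/(2mKE)
KE = h²/(2mλ²)
KE = (6.626 × 10^-34 J·s)² / (2 × 1.67 × 10^-27 kg × (2.86 × 10^-10 m)²)
KE = 1.61 × 10^-21 J
KE = 0.0100 eV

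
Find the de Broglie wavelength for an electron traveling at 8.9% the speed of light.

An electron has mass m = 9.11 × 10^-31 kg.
2.73 × 10^-11 m

Using the de Broglie relation λ = h/(mv):

v = 8.9% × c = 2.668 × 10^7 m/s

λ = h/(mv)
λ = (6.626 × 10^-34 J·s) / (9.11 × 10^-31 kg × 2.668 × 10^7 m/s)
λ = 2.73 × 10^-11 m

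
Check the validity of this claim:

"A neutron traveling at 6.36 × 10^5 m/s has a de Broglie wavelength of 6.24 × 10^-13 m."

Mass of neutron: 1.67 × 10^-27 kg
True

The claim is correct.

Using λ = h/(mv):
λ = (6.626 × 10^-34 J·s) / (1.67 × 10^-27 kg × 6.36 × 10^5 m/s)
λ = 6.24 × 10^-13 m

This matches the claimed value.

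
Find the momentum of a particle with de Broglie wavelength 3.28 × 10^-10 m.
2.02 × 10^-24 kg·m/s

From the de Broglie relation λ = h/p, we solve for p:

p = h/λ
p = (6.626 × 10^-34 J·s) / (3.28 × 10^-10 m)
p = 2.02 × 10^-24 kg·m/s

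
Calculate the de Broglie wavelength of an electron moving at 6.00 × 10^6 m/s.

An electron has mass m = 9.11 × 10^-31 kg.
1.21 × 10^-10 m

Using the de Broglie relation λ = h/(mv):

λ = h/(mv)
λ = (6.626 × 10^-34 J·s) / (9.11 × 10^-31 kg × 6.00 × 10^6 m/s)
λ = 1.21 × 10^-10 m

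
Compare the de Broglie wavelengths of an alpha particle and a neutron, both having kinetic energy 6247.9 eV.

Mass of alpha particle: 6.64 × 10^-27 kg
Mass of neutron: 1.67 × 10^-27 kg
The neutron has the longer wavelength.

Using λ = h/√(2mKE):

For alpha particle: λ₁ = h/√(2m₁KE) = 1.82 × 10^-13 m
For neutron: λ₂ = h/√(2m₂KE) = 3.62 × 10^-13 m

Since λ ∝ 1/√m at constant kinetic energy, the lighter particle has the longer wavelength.

The neutron has the longer de Broglie wavelength.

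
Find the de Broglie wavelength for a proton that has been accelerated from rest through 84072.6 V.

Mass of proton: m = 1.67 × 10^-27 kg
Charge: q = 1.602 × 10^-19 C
9.88 × 10^-14 m

When a particle is accelerated through voltage V, it gains kinetic energy KE = qV.

The de Broglie wavelength is then λ = h/√(2mqV):

λ = h/√(2mqV)
λ = (6.626 × 10^-34 J·s) / √(2 × 1.67 × 10^-27 kg × 1.602 × 10^-19 C × 84072.6 V)
λ = 9.88 × 10^-14 m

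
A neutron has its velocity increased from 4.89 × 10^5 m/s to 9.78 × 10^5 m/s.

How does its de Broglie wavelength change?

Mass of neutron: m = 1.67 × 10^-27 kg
The wavelength decreases by a factor of 2.

Using λ = h/(mv):

Initial wavelength: λ₁ = h/(mv₁) = 8.11 × 10^-13 m
Final wavelength: λ₂ = h/(mv₂) = 4.06 × 10^-13 m

Since λ ∝ 1/v, when velocity increases by a factor of 2, the wavelength decreases by a factor of 2.

λ₂/λ₁ = v₁/v₂ = 1/2

The wavelength decreases by a factor of 2.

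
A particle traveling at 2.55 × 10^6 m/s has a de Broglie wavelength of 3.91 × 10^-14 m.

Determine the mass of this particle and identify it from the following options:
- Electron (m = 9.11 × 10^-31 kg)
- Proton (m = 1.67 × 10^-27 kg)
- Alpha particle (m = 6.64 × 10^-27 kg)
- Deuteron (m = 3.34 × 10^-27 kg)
The particle is an alpha particle.

From λ = h/(mv), solve for mass:

m = h/(λv)
m = (6.626 × 10^-34 J·s) / (3.91 × 10^-14 m × 2.55 × 10^6 m/s)
m = 6.65 × 10^-27 kg

Comparing with the listed masses, this is closest to an alpha particle.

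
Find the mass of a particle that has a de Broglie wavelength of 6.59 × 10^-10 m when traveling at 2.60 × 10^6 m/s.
3.87 × 10^-31 kg

From the de Broglie relation λ = h/(mv), we solve for m:

m = h/(λv)
m = (6.626 × 10^-34 J·s) / (6.59 × 10^-10 m × 2.60 × 10^6 m/s)
m = 3.87 × 10^-31 kg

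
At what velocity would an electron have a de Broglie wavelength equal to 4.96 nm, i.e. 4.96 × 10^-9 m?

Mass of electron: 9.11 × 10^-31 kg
1.47 × 10^5 m/s

From λ = h/(mv), solve for v:

v = h/(mλ)
v = (6.626 × 10^-34 J·s) / (9.11 × 10^-31 kg × 4.96 × 10^-9 m)
v = 1.47 × 10^5 m/s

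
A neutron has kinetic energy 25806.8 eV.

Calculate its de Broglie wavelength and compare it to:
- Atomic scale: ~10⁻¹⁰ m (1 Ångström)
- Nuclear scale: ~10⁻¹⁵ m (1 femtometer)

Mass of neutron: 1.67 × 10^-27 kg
λ = 1.78 × 10^-13 m, which is between nuclear and atomic scales.

Using λ = h/√(2mKE):

KE = 25806.8 eV = 4.135 × 10^-15 J

λ = h/√(2mKE)
λ = (6.626 × 10^-34 J·s) / √(2 × 1.67 × 10^-27 kg × 4.135 × 10^-15 J)
λ = 1.78 × 10^-13 m

Comparison:
- Atomic scale (10⁻¹⁰ m): λ is 0.0018× this size
- Nuclear scale (10⁻¹⁵ m): λ is 1.8e+02× this size

The wavelength is between nuclear and atomic scales.

This wavelength is appropriate for probing atomic structure but too large for nuclear physics experiments.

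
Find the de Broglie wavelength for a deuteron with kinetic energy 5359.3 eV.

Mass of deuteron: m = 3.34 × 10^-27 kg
2.77 × 10^-13 m

Using λ = h/√(2mKE):

First convert KE to Joules: KE = 5359.3 eV = 8.587 × 10^-16 J

λ = h/√(2mKE)
λ = (6.626 × 10^-34 J·s) / √(2 × 3.34 × 10^-27 kg × 8.587 × 10^-16 J)
λ = 2.77 × 10^-13 m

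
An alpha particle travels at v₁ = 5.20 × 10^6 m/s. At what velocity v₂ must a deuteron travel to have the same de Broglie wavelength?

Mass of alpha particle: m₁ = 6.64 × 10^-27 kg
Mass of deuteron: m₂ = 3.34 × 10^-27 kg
v₂ = 1.03 × 10^7 m/s

For equal de Broglie wavelengths: λ₁ = λ₂

h/(m₁v₁) = h/(m₂v₂)
m₁v₁ = m₂v₂
v₂ = v₁ · (m₁/m₂)

v₂ = 5.20 × 10^6 m/s × (6.64 × 10^-27 kg / 3.34 × 10^-27 kg)
v₂ = 1.03 × 10^7 m/s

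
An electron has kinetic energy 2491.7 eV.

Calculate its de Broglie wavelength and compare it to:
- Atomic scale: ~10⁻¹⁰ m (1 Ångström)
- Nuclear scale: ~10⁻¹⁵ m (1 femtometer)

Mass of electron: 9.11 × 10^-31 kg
λ = 2.46 × 10^-11 m, which is between nuclear and atomic scales.

Using λ = h/√(2mKE):

KE = 2491.7 eV = 3.992 × 10^-16 J

λ = h/√(2mKE)
λ = (6.626 × 10^-34 J·s) / √(2 × 9.11 × 10^-31 kg × 3.992 × 10^-16 J)
λ = 2.46 × 10^-11 m

Comparison:
- Atomic scale (10⁻¹⁰ m): λ is 0.25× this size
- Nuclear scale (10⁻¹⁵ m): λ is 2.5e+04× this size

The wavelength is between nuclear and atomic scales.

This wavelength is appropriate for probing atomic structure but too large for nuclear physics experiments.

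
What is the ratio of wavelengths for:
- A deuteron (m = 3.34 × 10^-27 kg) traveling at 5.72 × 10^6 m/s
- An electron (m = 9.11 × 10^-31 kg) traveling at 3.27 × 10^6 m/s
λ₁/λ₂ = 1.56 × 10^-4

Using λ = h/(mv):

λ₁ = h/(m₁v₁) = 3.47 × 10^-14 m
λ₂ = h/(m₂v₂) = 2.22 × 10^-10 m

Ratio λ₁/λ₂ = (m₂v₂)/(m₁v₁)
         = (9.11 × 10^-31 kg × 3.27 × 10^6 m/s) / (3.34 × 10^-27 kg × 5.72 × 10^6 m/s)
         = 1.56 × 10^-4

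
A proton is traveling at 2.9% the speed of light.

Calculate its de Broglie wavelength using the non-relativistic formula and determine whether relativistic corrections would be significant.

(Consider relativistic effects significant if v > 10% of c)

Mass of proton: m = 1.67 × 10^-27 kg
No, relativistic corrections are not needed.

Using the non-relativistic de Broglie formula λ = h/(mv):

v = 2.9% × c = 8.694 × 10^6 m/s

λ = h/(mv)
λ = (6.626 × 10^-34 J·s) / (1.67 × 10^-27 kg × 8.694 × 10^6 m/s)
λ = 4.56 × 10^-14 m

Since v = 2.9% of c < 10% of c, relativistic corrections are NOT significant and this non-relativistic result is a good approximation.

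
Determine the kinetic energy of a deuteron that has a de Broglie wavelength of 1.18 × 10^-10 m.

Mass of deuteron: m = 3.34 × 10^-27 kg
4.72 × 10^-21 J (or 0.0295 eV)

From λ = h/√(2mKE), we solve for KE:

λ² = h²/(2mKE)
KE = h²/(2mλ²)
KE = (6.626 × 10^-34 J·s)² / (2 × 3.34 × 10^-27 kg × (1.18 × 10^-10 m)²)
KE = 4.72 × 10^-21 J
KE = 0.0295 eV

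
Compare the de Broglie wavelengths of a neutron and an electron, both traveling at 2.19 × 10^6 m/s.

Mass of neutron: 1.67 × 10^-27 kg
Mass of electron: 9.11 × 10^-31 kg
The electron has the longer wavelength.

Using λ = h/(mv), since both particles have the same velocity, the wavelength depends only on mass.

For neutron: λ₁ = h/(m₁v) = 1.81 × 10^-13 m
For electron: λ₂ = h/(m₂v) = 3.32 × 10^-10 m

Since λ ∝ 1/m at constant velocity, the lighter particle has the longer wavelength.

The electron has the longer de Broglie wavelength.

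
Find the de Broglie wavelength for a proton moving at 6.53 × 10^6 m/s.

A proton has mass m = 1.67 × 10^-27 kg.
6.08 × 10^-14 m

Using the de Broglie relation λ = h/(mv):

λ = h/(mv)
λ = (6.626 × 10^-34 J·s) / (1.67 × 10^-27 kg × 6.53 × 10^6 m/s)
λ = 6.08 × 10^-14 m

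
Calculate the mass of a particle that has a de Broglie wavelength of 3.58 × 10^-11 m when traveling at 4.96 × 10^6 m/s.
3.73 × 10^-30 kg

From the de Broglie relation λ = h/(mv), we solve for m:

m = h/(λv)
m = (6.626 × 10^-34 J·s) / (3.58 × 10^-11 m × 4.96 × 10^6 m/s)
m = 3.73 × 10^-30 kg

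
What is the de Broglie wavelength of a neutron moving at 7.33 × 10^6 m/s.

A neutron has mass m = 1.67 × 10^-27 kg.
5.41 × 10^-14 m

Using the de Broglie relation λ = h/(mv):

λ = h/(mv)
λ = (6.626 × 10^-34 J·s) / (1.67 × 10^-27 kg × 7.33 × 10^6 m/s)
λ = 5.41 × 10^-14 m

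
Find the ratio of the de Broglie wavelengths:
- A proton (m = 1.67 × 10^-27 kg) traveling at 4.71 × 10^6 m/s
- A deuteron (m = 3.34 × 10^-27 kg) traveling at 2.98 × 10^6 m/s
λ₁/λ₂ = 1.27

Using λ = h/(mv):

λ₁ = h/(m₁v₁) = 8.42 × 10^-14 m
λ₂ = h/(m₂v₂) = 6.66 × 10^-14 m

Ratio λ₁/λ₂ = (m₂v₂)/(m₁v₁)
         = (3.34 × 10^-27 kg × 2.98 × 10^6 m/s) / (1.67 × 10^-27 kg × 4.71 × 10^6 m/s)
         = 1.27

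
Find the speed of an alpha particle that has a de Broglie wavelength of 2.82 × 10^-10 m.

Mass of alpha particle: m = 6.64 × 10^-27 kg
3.54 × 10^2 m/s

From the de Broglie relation λ = h/(mv), we solve for v:

v = h/(mλ)
v = (6.626 × 10^-34 J·s) / (6.64 × 10^-27 kg × 2.82 × 10^-10 m)
v = 3.54 × 10^2 m/s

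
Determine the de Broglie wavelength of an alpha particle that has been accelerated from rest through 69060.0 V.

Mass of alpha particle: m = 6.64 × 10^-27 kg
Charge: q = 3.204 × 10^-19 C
3.87 × 10^-14 m

When a particle is accelerated through voltage V, it gains kinetic energy KE = qV.

The de Broglie wavelength is then λ = h/√(2mqV):

λ = h/√(2mqV)
λ = (6.626 × 10^-34 J·s) / √(2 × 6.64 × 10^-27 kg × 3.204 × 10^-19 C × 69060.0 V)
λ = 3.87 × 10^-14 m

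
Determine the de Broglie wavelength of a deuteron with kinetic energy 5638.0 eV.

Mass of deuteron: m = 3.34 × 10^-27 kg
2.70 × 10^-13 m

Using λ = h/√(2mKE):

First convert KE to Joules: KE = 5638.0 eV = 9.033 × 10^-16 J

λ = h/√(2mKE)
λ = (6.626 × 10^-34 J·s) / √(2 × 3.34 × 10^-27 kg × 9.033 × 10^-16 J)
λ = 2.70 × 10^-13 m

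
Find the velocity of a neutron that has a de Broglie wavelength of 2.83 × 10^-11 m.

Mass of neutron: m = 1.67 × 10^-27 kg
1.40 × 10^4 m/s

From the de Broglie relation λ = h/(mv), we solve for v:

v = h/(mλ)
v = (6.626 × 10^-34 J·s) / (1.67 × 10^-27 kg × 2.83 × 10^-11 m)
v = 1.40 × 10^4 m/s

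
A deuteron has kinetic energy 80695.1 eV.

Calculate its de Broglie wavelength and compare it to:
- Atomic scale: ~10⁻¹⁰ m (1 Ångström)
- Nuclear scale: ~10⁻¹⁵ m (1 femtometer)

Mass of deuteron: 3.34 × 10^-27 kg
λ = 7.13 × 10^-14 m, which is between nuclear and atomic scales.

Using λ = h/√(2mKE):

KE = 80695.1 eV = 1.293 × 10^-14 J

λ = h/√(2mKE)
λ = (6.626 × 10^-34 J·s) / √(2 × 3.34 × 10^-27 kg × 1.293 × 10^-14 J)
λ = 7.13 × 10^-14 m

Comparison:
- Atomic scale (10⁻¹⁰ m): λ is 0.00071× this size
- Nuclear scale (10⁻¹⁵ m): λ is 71× this size

The wavelength is between nuclear and atomic scales.

This wavelength is appropriate for probing atomic structure but too large for nuclear physics experiments.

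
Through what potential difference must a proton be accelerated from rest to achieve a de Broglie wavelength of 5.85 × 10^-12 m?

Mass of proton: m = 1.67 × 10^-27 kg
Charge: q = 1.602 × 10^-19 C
24.0 V

From λ = h/√(2mqV), we solve for V:

λ² = h²/(2mqV)
V = h²/(2mqλ²)
V = (6.626 × 10^-34 J·s)² / (2 × 1.67 × 10^-27 kg × 1.602 × 10^-19 C × (5.85 × 10^-12 m)²)
V = 24.0 V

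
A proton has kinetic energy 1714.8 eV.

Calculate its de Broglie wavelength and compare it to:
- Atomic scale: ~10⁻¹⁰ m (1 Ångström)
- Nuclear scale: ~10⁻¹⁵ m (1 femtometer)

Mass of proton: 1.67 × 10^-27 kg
λ = 6.92 × 10^-13 m, which is between nuclear and atomic scales.

Using λ = h/√(2mKE):

KE = 1714.8 eV = 2.747 × 10^-16 J

λ = h/√(2mKE)
λ = (6.626 × 10^-34 J·s) / √(2 × 1.67 × 10^-27 kg × 2.747 × 10^-16 J)
λ = 6.92 × 10^-13 m

Comparison:
- Atomic scale (10⁻¹⁰ m): λ is 0.0069× this size
- Nuclear scale (10⁻¹⁵ m): λ is 6.9e+02× this size

The wavelength is between nuclear and atomic scales.

This wavelength is appropriate for probing atomic structure but too large for nuclear physics experiments.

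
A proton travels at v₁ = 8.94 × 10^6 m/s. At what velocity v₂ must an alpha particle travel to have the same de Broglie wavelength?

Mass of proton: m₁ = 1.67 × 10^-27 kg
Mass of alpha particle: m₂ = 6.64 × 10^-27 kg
v₂ = 2.25 × 10^6 m/s

For equal de Broglie wavelengths: λ₁ = λ₂

h/(m₁v₁) = h/(m₂v₂)
m₁v₁ = m₂v₂
v₂ = v₁ · (m₁/m₂)

v₂ = 8.94 × 10^6 m/s × (1.67 × 10^-27 kg / 6.64 × 10^-27 kg)
v₂ = 2.25 × 10^6 m/s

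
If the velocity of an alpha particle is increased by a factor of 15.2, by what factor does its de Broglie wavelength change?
The wavelength decreases by a factor of 15.2.

From λ = h/(mv), the wavelength is inversely proportional to velocity:

λ ∝ 1/v

If v → 15.2v, then λ → λ/15.2

When velocity is increased by a factor of 15.2, the wavelength decreases by a factor of 15.2.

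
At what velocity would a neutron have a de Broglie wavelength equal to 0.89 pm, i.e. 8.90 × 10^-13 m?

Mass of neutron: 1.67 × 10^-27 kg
4.46 × 10^5 m/s

From λ = h/(mv), solve for v:

v = h/(mλ)
v = (6.626 × 10^-34 J·s) / (1.67 × 10^-27 kg × 8.90 × 10^-13 m)
v = 4.46 × 10^5 m/s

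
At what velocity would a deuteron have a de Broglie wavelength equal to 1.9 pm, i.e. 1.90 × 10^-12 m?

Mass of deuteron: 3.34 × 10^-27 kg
1.04 × 10^5 m/s

From λ = h/(mv), solve for v:

v = h/(mλ)
v = (6.626 × 10^-34 J·s) / (3.34 × 10^-27 kg × 1.90 × 10^-12 m)
v = 1.04 × 10^5 m/s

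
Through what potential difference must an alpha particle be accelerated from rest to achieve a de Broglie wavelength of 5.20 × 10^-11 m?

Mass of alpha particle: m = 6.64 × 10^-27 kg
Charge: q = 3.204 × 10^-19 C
3.82 × 10^-2 V

From λ = h/√(2mqV), we solve for V:

λ² = h²/(2mqV)
V = h²/(2mqλ²)
V = (6.626 × 10^-34 J·s)² / (2 × 6.64 × 10^-27 kg × 3.204 × 10^-19 C × (5.20 × 10^-11 m)²)
V = 3.82 × 10^-2 V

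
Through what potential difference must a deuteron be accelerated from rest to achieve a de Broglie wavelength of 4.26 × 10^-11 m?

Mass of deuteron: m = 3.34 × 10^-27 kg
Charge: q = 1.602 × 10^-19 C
2.26 × 10^-1 V

From λ = h/√(2mqV), we solve for V:

λ² = h²/(2mqV)
V = h²/(2mqλ²)
V = (6.626 × 10^-34 J·s)² / (2 × 3.34 × 10^-27 kg × 1.602 × 10^-19 C × (4.26 × 10^-11 m)²)
V = 2.26 × 10^-1 V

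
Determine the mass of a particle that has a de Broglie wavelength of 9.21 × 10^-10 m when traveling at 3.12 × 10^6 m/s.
2.31 × 10^-31 kg

From the de Broglie relation λ = h/(mv), we solve for m:

m = h/(λv)
m = (6.626 × 10^-34 J·s) / (9.21 × 10^-10 m × 3.12 × 10^6 m/s)
m = 2.31 × 10^-31 kg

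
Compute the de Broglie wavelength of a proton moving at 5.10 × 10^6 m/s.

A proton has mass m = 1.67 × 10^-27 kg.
7.78 × 10^-14 m

Using the de Broglie relation λ = h/(mv):

λ = h/(mv)
λ = (6.626 × 10^-34 J·s) / (1.67 × 10^-27 kg × 5.10 × 10^6 m/s)
λ = 7.78 × 10^-14 m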